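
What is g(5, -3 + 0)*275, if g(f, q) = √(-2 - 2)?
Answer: 550*I ≈ 550.0*I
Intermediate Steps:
g(f, q) = 2*I (g(f, q) = √(-4) = 2*I)
g(5, -3 + 0)*275 = (2*I)*275 = 550*I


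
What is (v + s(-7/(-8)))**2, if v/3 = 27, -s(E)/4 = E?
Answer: 24025/4 ≈ 6006.3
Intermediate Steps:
s(E) = -4*E
v = 81 (v = 3*27 = 81)
(v + s(-7/(-8)))**2 = (81 - (-28)/(-8))**2 = (81 - (-28)*(-1)/8)**2 = (81 - 4*7/8)**2 = (81 - 7/2)**2 = (155/2)**2 = 24025/4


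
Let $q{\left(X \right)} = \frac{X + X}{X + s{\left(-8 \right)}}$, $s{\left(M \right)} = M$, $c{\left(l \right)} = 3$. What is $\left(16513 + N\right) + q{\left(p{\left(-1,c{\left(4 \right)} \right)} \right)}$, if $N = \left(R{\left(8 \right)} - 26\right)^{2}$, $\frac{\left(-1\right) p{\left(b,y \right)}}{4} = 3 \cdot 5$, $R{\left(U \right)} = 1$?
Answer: $\frac{291376}{17} \approx 17140.0$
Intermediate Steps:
$p{\left(b,y \right)} = -60$ ($p{\left(b,y \right)} = - 4 \cdot 3 \cdot 5 = \left(-4\right) 15 = -60$)
$N = 625$ ($N = \left(1 - 26\right)^{2} = \left(-25\right)^{2} = 625$)
$q{\left(X \right)} = \frac{2 X}{-8 + X}$ ($q{\left(X \right)} = \frac{X + X}{X - 8} = \frac{2 X}{-8 + X}$)
$\left(16513 + N\right) + q{\left(p{\left(-1,c{\left(4 \right)} \right)} \right)} = \left(16513 + 625\right) + 2 \left(-60\right) \frac{1}{-8 - 60} = 17138 + 2 \left(-60\right) \frac{1}{-68} = 17138 + 2 \left(-60\right) \left(- \frac{1}{68}\right) = 17138 + \frac{30}{17} = \frac{291376}{17}$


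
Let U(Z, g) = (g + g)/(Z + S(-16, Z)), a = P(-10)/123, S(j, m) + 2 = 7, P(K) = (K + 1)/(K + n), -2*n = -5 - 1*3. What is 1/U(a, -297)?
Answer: -137/16236 ≈ -0.0084380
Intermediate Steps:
n = 4 (n = -(-5 - 1*3)/2 = -(-5 - 3)/2 = -½*(-8) = 4)
P(K) = (1 + K)/(4 + K) (P(K) = (K + 1)/(K + 4) = (1 + K)/(4 + K))
S(j, m) = 5 (S(j, m) = -2 + 7 = 5)
a = 1/82 (a = ((1 - 10)/(4 - 10))/123 = (-9/(-6))*(1/123) = -⅙*(-9)*(1/123) = (3/2)*(1/123) = 1/82 ≈ 0.012195)
U(Z, g) = 2*g/(5 + Z) (U(Z, g) = (g + g)/(Z + 5) = (2*g)/(5 + Z) = 2*g/(5 + Z))
1/U(a, -297) = 1/(2*(-297)/(5 + 1/82)) = 1/(2*(-297)/(411/82)) = 1/(2*(-297)*(82/411)) = 1/(-16236/137) = -137/16236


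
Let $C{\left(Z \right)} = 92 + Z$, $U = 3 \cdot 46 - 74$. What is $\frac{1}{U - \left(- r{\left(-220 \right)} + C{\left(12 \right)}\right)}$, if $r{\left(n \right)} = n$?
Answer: $- \frac{1}{260} \approx -0.0038462$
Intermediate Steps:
$U = 64$ ($U = 138 - 74 = 64$)
$\frac{1}{U - \left(- r{\left(-220 \right)} + C{\left(12 \right)}\right)} = \frac{1}{64 - 324} = \frac{1}{-260} = - \frac{1}{260}$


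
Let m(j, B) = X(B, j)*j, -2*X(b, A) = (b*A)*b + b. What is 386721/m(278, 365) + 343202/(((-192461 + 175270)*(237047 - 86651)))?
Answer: -1383349840702963/6655137541693989330 ≈ -0.00020786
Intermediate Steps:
X(b, A) = -b/2 - A*b²/2 (X(b, A) = -((b*A)*b + b)/2 = -((A*b)*b + b)/2 = -(A*b² + b)/2 = -(b + A*b²)/2 = -b/2 - A*b²/2)
m(j, B) = -B*j*(1 + B*j)/2 (m(j, B) = (-B*(1 + j*B)/2)*j = (-B*(1 + B*j)/2)*j = -B*j*(1 + B*j)/2)
386721/m(278, 365) + 343202/(((-192461 + 175270)*(237047 - 86651))) = 386721/((-½*365*278*(1 + 365*278))) + 343202/(((-192461 + 175270)*(237047 - 86651))) = 386721/((-½*365*278*(1 + 101470))) + 343202/((-17191*150396)) = 386721/((-½*365*278*101471)) + 343202/(-2585457636) = 386721/(-5148131185) + 343202*(-1/2585457636) = 386721*(-1/5148131185) - 171601/1292728818 = -386721/5148131185 - 171601/1292728818 = -1383349840702963/6655137541693989330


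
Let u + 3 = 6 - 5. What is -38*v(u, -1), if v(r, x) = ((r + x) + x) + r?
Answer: 228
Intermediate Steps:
u = -2 (u = -3 + (6 - 5) = -3 + 1 = -2)
v(r, x) = 2*r + 2*x (v(r, x) = (r + 2*x) + r = 2*r + 2*x)
-38*v(u, -1) = -38*(2*(-2) + 2*(-1)) = -38*(-4 - 2) = -38*(-6) = 228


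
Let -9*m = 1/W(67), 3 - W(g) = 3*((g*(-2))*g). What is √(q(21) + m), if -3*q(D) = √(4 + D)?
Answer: 2*I*√302334902/26937 ≈ 1.291*I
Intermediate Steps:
W(g) = 3 + 6*g² (W(g) = 3 - 3*(g*(-2))*g = 3 - 3*(-2*g)*g = 3 - 3*(-2*g²) = 3 - (-6)*g² = 3 + 6*g²)
q(D) = -√(4 + D)/3
m = -1/242433 (m = -1/(9*(3 + 6*67²)) = -1/(9*(3 + 6*4489)) = -1/(9*(3 + 26934)) = -⅑/26937 = -⅑*1/26937 = -1/242433 ≈ -4.1248e-6)
√(q(21) + m) = √(-√(4 + 21)/3 - 1/242433) = √(-√25/3 - 1/242433) = √(-⅓*5 - 1/242433) = √(-5/3 - 1/242433) = √(-404056/242433) = 2*I*√302334902/26937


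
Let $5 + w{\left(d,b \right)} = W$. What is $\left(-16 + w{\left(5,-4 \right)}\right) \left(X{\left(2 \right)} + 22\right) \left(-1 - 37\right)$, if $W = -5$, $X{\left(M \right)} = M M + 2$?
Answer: $27664$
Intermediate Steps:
$X{\left(M \right)} = 2 + M^{2}$ ($X{\left(M \right)} = M^{2} + 2 = 2 + M^{2}$)
$w{\left(d,b \right)} = -10$ ($w{\left(d,b \right)} = -5 - 5 = -10$)
$\left(-16 + w{\left(5,-4 \right)}\right) \left(X{\left(2 \right)} + 22\right) \left(-1 - 37\right) = \left(-16 - 10\right) \left(\left(2 + 2^{2}\right) + 22\right) \left(-1 - 37\right) = - 26 \left(\left(2 + 4\right) + 22\right) \left(-38\right) = - 26 \left(6 + 22\right) \left(-38\right) = \left(-26\right) 28 \left(-38\right) = \left(-728\right) \left(-38\right) = 27664$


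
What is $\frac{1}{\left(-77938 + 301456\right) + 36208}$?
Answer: $\frac{1}{259726} \approx 3.8502 \cdot 10^{-6}$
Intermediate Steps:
$\frac{1}{\left(-77938 + 301456\right) + 36208} = \frac{1}{223518 + 36208} = \frac{1}{259726}$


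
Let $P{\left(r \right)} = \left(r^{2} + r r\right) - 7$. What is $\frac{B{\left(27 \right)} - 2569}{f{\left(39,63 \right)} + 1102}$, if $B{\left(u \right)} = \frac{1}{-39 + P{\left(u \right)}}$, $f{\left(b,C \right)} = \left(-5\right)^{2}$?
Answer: $- \frac{3627427}{1591324} \approx -2.2795$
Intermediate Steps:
$P{\left(r \right)} = -7 + 2 r^{2}$ ($P{\left(r \right)} = \left(r^{2} + r^{2}\right) - 7 = 2 r^{2} - 7 = -7 + 2 r^{2}$)
$f{\left(b,C \right)} = 25$
$B{\left(u \right)} = \frac{1}{-46 + 2 u^{2}}$ ($B{\left(u \right)} = \frac{1}{-39 + \left(-7 + 2 u^{2}\right)} = \frac{1}{-46 + 2 u^{2}}$)
$\frac{B{\left(27 \right)} - 2569}{f{\left(39,63 \right)} + 1102} = \frac{\frac{1}{2 \left(-23 + 27^{2}\right)} - 2569}{25 + 1102} = \frac{\frac{1}{2 \left(-23 + 729\right)} - 2569}{1127} = \left(\frac{1}{2 \cdot 706} - 2569\right) \frac{1}{1127} = \left(\frac{1}{2} \cdot \frac{1}{706} - 2569\right) \frac{1}{1127} = \left(\frac{1}{1412} - 2569\right) \frac{1}{1127} = \left(- \frac{3627427}{1412}\right) \frac{1}{1127} = - \frac{3627427}{1591324}$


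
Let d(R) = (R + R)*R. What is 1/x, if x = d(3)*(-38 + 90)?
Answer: 1/936 ≈ 0.0010684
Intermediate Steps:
d(R) = 2*R**2 (d(R) = (2*R)*R = 2*R**2)
x = 936 (x = (2*3**2)*(-38 + 90) = (2*9)*52 = 18*52 = 936)
1/x = 1/936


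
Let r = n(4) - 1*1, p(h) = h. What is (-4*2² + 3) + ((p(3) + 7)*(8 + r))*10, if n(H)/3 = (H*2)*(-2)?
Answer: -4113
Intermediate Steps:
n(H) = -12*H (n(H) = 3*((H*2)*(-2)) = 3*((2*H)*(-2)) = 3*(-4*H) = -12*H)
r = -49 (r = -12*4 - 1*1 = -48 - 1 = -49)
(-4*2² + 3) + ((p(3) + 7)*(8 + r))*10 = (-4*2² + 3) + ((3 + 7)*(8 - 49))*10 = (-4*4 + 3) + (10*(-41))*10 = (-16 + 3) - 410*10 = -13 - 4100 = -4113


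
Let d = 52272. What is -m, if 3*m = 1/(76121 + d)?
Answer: -1/385179 ≈ -2.5962e-6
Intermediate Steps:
m = 1/385179 (m = 1/(3*(76121 + 52272)) = (⅓)/128393 = (⅓)*(1/128393) = 1/385179 ≈ 2.5962e-6)
-m = -1*1/385179 = -1/385179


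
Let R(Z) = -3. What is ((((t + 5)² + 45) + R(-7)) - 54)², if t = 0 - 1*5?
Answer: 144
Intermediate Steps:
t = -5 (t = 0 - 5 = -5)
((((t + 5)² + 45) + R(-7)) - 54)² = ((((-5 + 5)² + 45) - 3) - 54)² = (((0² + 45) - 3) - 54)² = (((0 + 45) - 3) - 54)² = ((45 - 3) - 54)² = (42 - 54)² = (-12)² = 144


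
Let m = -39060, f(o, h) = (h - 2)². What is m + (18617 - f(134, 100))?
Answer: -30047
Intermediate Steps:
f(o, h) = (-2 + h)²
m + (18617 - f(134, 100)) = -39060 + (18617 - (-2 + 100)²) = -39060 + (18617 - 1*98²) = -39060 + (18617 - 1*9604) = -39060 + (18617 - 9604) = -39060 + 9013 = -30047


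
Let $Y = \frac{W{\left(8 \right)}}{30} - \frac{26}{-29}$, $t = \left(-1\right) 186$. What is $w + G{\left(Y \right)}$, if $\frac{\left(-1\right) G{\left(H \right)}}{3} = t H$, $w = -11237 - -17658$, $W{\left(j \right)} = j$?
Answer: $\frac{1025161}{145} \approx 7070.1$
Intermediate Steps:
$t = -186$
$w = 6421$ ($w = -11237 + 17658 = 6421$)
$Y = \frac{506}{435}$ ($Y = \frac{8}{30} - \frac{26}{-29} = 8 \cdot \frac{1}{30} - - \frac{26}{29} = \frac{4}{15} + \frac{26}{29} = \frac{506}{435} \approx 1.1632$)
$G{\left(H \right)} = 558 H$ ($G{\left(H \right)} = - 3 \left(- 186 H\right) = 558 H$)
$w + G{\left(Y \right)} = 6421 + 558 \cdot \frac{506}{435} = 6421 + \frac{94116}{145} = \frac{1025161}{145}$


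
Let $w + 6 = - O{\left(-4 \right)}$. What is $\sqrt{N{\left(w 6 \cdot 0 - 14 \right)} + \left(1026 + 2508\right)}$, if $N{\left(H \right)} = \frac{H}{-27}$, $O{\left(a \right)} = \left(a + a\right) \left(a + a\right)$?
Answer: $\frac{2 \sqrt{71574}}{9} \approx 59.452$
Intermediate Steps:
$O{\left(a \right)} = 4 a^{2}$ ($O{\left(a \right)} = 2 a 2 a = 4 a^{2}$)
$w = -70$ ($w = -6 - 4 \left(-4\right)^{2} = -6 - 4 \cdot 16 = -6 - 64 = -70$)
$N{\left(H \right)} = - \frac{H}{27}$ ($N{\left(H \right)} = H \left(- \frac{1}{27}\right) = - \frac{H}{27}$)
$\sqrt{N{\left(w 6 \cdot 0 - 14 \right)} + \left(1026 + 2508\right)} = \sqrt{- \frac{\left(-70\right) 6 \cdot 0 - 14}{27} + \left(1026 + 2508\right)} = \sqrt{- \frac{\left(-420\right) 0 - 14}{27} + 3534} = \sqrt{- \frac{0 - 14}{27} + 3534} = \sqrt{\left(- \frac{1}{27}\right) \left(-14\right) + 3534} = \sqrt{\frac{14}{27} + 3534} = \sqrt{\frac{95432}{27}} = \frac{2 \sqrt{71574}}{9}$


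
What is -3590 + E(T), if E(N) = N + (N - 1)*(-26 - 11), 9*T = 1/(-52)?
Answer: -46188/13 ≈ -3552.9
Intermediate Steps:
T = -1/468 (T = (1/9)/(-52) = (1/9)*(-1/52) = -1/468 ≈ -0.0021368)
E(N) = 37 - 36*N (E(N) = N + (-1 + N)*(-37) = N + (37 - 37*N) = 37 - 36*N)
-3590 + E(T) = -3590 + (37 - 36*(-1/468)) = -3590 + (37 + 1/13) = -3590 + 482/13 = -46188/13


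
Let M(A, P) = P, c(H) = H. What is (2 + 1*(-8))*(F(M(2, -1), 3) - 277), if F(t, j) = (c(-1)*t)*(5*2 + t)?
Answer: 1608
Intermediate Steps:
F(t, j) = -t*(10 + t) (F(t, j) = (-t)*(5*2 + t) = (-t)*(10 + t) = -t*(10 + t))
(2 + 1*(-8))*(F(M(2, -1), 3) - 277) = (2 + 1*(-8))*(-1*(-1)*(10 - 1) - 277) = (2 - 8)*(-1*(-1)*9 - 277) = -6*(9 - 277) = -6*(-268) = 1608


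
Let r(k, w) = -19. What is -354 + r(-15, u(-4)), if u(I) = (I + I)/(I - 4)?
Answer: -373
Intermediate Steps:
u(I) = 2*I/(-4 + I) (u(I) = (2*I)/(-4 + I) = 2*I/(-4 + I))
-354 + r(-15, u(-4)) = -354 - 19 = -373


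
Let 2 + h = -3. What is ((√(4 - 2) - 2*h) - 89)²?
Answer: (79 - √2)² ≈ 6019.6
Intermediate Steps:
h = -5 (h = -2 - 3 = -5)
((√(4 - 2) - 2*h) - 89)² = ((√(4 - 2) - 2*(-5)) - 89)² = ((√2 + 10) - 89)² = ((10 + √2) - 89)² = (-79 + √2)²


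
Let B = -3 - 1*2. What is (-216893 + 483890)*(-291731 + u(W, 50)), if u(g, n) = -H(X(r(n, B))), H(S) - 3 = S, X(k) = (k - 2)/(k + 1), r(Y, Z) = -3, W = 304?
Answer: -155785540581/2 ≈ -7.7893e+10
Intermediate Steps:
B = -5 (B = -3 - 2 = -5)
X(k) = (-2 + k)/(1 + k)
H(S) = 3 + S
u(g, n) = -11/2 (u(g, n) = -(3 + (-2 - 3)/(1 - 3)) = -(3 - 5/(-2)) = -(3 - 1/2*(-5)) = -(3 + 5/2) = -1*11/2 = -11/2)
(-216893 + 483890)*(-291731 + u(W, 50)) = (-216893 + 483890)*(-291731 - 11/2) = 266997*(-583473/2) = -155785540581/2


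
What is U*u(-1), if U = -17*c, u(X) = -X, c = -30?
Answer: 510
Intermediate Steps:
U = 510 (U = -17*(-30) = 510)
U*u(-1) = 510*(-1*(-1)) = 510*1 = 510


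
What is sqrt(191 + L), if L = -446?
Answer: I*sqrt(255) ≈ 15.969*I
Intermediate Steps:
sqrt(191 + L) = sqrt(191 - 446) = sqrt(-255) = I*sqrt(255)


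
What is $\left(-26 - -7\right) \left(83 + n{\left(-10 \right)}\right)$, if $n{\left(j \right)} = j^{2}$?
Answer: $-3477$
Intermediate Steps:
$\left(-26 - -7\right) \left(83 + n{\left(-10 \right)}\right) = \left(-26 - -7\right) \left(83 + \left(-10\right)^{2}\right) = \left(-26 + 7\right) \left(83 + 100\right) = \left(-19\right) 183 = -3477$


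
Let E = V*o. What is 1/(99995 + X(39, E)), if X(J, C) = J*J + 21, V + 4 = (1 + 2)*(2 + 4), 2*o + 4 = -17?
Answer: 1/101537 ≈ 9.8486e-6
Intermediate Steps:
o = -21/2 (o = -2 + (1/2)*(-17) = -2 - 17/2 = -21/2 ≈ -10.500)
V = 14 (V = -4 + (1 + 2)*(2 + 4) = -4 + 3*6 = -4 + 18 = 14)
E = -147 (E = 14*(-21/2) = -147)
X(J, C) = 21 + J**2 (X(J, C) = J**2 + 21 = 21 + J**2)
1/(99995 + X(39, E)) = 1/(99995 + (21 + 39**2)) = 1/(99995 + (21 + 1521)) = 1/(99995 + 1542) = 1/101537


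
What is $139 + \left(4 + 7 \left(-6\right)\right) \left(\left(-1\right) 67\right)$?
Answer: $2685$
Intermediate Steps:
$139 + \left(4 + 7 \left(-6\right)\right) \left(\left(-1\right) 67\right) = 139 + \left(4 - 42\right) \left(-67\right) = 139 - -2546 = 139 + 2546 = 2685$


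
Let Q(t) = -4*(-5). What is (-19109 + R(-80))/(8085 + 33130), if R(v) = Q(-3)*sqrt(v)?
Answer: -19109/41215 + 16*I*sqrt(5)/8243 ≈ -0.46364 + 0.0043403*I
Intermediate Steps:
Q(t) = 20
R(v) = 20*sqrt(v)
(-19109 + R(-80))/(8085 + 33130) = (-19109 + 20*sqrt(-80))/(8085 + 33130) = (-19109 + 20*(4*I*sqrt(5)))/41215 = (-19109 + 80*I*sqrt(5))*(1/41215) = -19109/41215 + 16*I*sqrt(5)/8243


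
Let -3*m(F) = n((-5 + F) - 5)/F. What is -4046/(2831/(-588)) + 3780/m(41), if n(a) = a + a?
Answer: -584372082/87761 ≈ -6658.7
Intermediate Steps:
n(a) = 2*a
m(F) = -(-20 + 2*F)/(3*F) (m(F) = -2*((-5 + F) - 5)/(3*F) = -2*(-10 + F)/(3*F) = -(-20 + 2*F)/(3*F))
-4046/(2831/(-588)) + 3780/m(41) = -4046/(2831/(-588)) + 3780/(((⅔)*(10 - 1*41)/41)) = -4046/(2831*(-1/588)) + 3780/(((⅔)*(1/41)*(10 - 41))) = -4046/(-2831/588) + 3780/(((⅔)*(1/41)*(-31))) = -4046*(-588/2831) + 3780/(-62/123) = 2379048/2831 + 3780*(-123/62) = 2379048/2831 - 232470/31 = -584372082/87761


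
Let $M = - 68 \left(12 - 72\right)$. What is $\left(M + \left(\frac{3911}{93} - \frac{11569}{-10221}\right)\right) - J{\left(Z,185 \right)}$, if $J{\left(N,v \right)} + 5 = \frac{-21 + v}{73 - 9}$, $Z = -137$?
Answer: $\frac{20915325125}{5069616} \approx 4125.6$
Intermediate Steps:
$J{\left(N,v \right)} = - \frac{341}{64} + \frac{v}{64}$ ($J{\left(N,v \right)} = -5 + \frac{-21 + v}{73 - 9} = -5 + \frac{-21 + v}{64} = -5 + \left(-21 + v\right) \frac{1}{64} = -5 + \left(- \frac{21}{64} + \frac{v}{64}\right) = - \frac{341}{64} + \frac{v}{64}$)
$M = 4080$ ($M = \left(-68\right) \left(-60\right) = 4080$)
$\left(M + \left(\frac{3911}{93} - \frac{11569}{-10221}\right)\right) - J{\left(Z,185 \right)} = \left(4080 + \left(\frac{3911}{93} - \frac{11569}{-10221}\right)\right) - \left(- \frac{341}{64} + \frac{1}{64} \cdot 185\right) = \left(4080 + \left(3911 \cdot \frac{1}{93} - - \frac{11569}{10221}\right)\right) - \left(- \frac{341}{64} + \frac{185}{64}\right) = \left(4080 + \left(\frac{3911}{93} + \frac{11569}{10221}\right)\right) - - \frac{39}{16} = \left(4080 + \frac{13683416}{316851}\right) + \frac{39}{16} = \frac{1306435496}{316851} + \frac{39}{16} = \frac{20915325125}{5069616}$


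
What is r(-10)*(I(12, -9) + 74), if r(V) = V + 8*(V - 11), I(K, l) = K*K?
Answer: -38804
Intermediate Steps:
I(K, l) = K²
r(V) = -88 + 9*V (r(V) = V + 8*(-11 + V) = V + (-88 + 8*V) = -88 + 9*V)
r(-10)*(I(12, -9) + 74) = (-88 + 9*(-10))*(12² + 74) = (-88 - 90)*(144 + 74) = -178*218 = -38804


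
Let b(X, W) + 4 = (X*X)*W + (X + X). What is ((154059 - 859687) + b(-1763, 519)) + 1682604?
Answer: 1614113157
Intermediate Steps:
b(X, W) = -4 + 2*X + W*X² (b(X, W) = -4 + ((X*X)*W + (X + X)) = -4 + (X²*W + 2*X) = -4 + (W*X² + 2*X) = -4 + (2*X + W*X²) = -4 + 2*X + W*X²)
((154059 - 859687) + b(-1763, 519)) + 1682604 = ((154059 - 859687) + (-4 + 2*(-1763) + 519*(-1763)²)) + 1682604 = (-705628 + (-4 - 3526 + 519*3108169)) + 1682604 = (-705628 + (-4 - 3526 + 1613139711)) + 1682604 = (-705628 + 1613136181) + 1682604 = 1612430553 + 1682604 = 1614113157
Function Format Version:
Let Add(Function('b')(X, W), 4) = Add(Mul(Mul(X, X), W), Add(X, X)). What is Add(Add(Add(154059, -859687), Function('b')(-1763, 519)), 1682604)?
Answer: 1614113157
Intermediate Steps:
Function('b')(X, W) = Add(-4, Mul(2, X), Mul(W, Pow(X, 2))) (Function('b')(X, W) = Add(-4, Add(Mul(Mul(X, X), W), Add(X, X))) = Add(-4, Add(Mul(Pow(X, 2), W), Mul(2, X))) = Add(-4, Add(Mul(W, Pow(X, 2)), Mul(2, X))) = Add(-4, Add(Mul(2, X), Mul(W, Pow(X, 2)))) = Add(-4, Mul(2, X), Mul(W, Pow(X, 2))))
Add(Add(Add(154059, -859687), Function('b')(-1763, 519)), 1682604) = Add(Add(Add(154059, -859687), Add(-4, Mul(2, -1763), Mul(519, Pow(-1763, 2)))), 1682604) = Add(Add(-705628, Add(-4, -3526, Mul(519, 3108169))), 1682604) = Add(Add(-705628, Add(-4, -3526, 1613139711)), 1682604) = Add(Add(-705628, 1613136181), 1682604) = Add(1612430553, 1682604) = 1614113157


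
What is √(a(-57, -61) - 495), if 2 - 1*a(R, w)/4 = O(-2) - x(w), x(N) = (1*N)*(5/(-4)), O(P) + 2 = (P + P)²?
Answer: I*√238 ≈ 15.427*I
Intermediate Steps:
O(P) = -2 + 4*P² (O(P) = -2 + (P + P)² = -2 + (2*P)² = -2 + 4*P²)
x(N) = -5*N/4 (x(N) = N*(5*(-¼)) = N*(-5/4) = -5*N/4)
a(R, w) = -48 - 5*w (a(R, w) = 8 - 4*((-2 + 4*(-2)²) - (-5)*w/4) = 8 - 4*((-2 + 4*4) + 5*w/4) = 8 - 4*((-2 + 16) + 5*w/4) = 8 - 4*(14 + 5*w/4) = 8 + (-56 - 5*w) = -48 - 5*w)
√(a(-57, -61) - 495) = √((-48 - 5*(-61)) - 495) = √((-48 + 305) - 495) = √(257 - 495) = √(-238) = I*√238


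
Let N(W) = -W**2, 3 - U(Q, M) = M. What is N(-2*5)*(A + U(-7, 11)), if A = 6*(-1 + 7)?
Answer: -2800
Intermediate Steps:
U(Q, M) = 3 - M
A = 36 (A = 6*6 = 36)
N(-2*5)*(A + U(-7, 11)) = (-(-2*5)**2)*(36 + (3 - 1*11)) = (-1*(-10)**2)*(36 + (3 - 11)) = (-1*100)*(36 - 8) = -100*28 = -2800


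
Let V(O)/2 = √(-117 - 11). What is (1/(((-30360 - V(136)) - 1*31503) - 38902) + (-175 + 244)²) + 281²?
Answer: 850078504972349/10153585737 + 16*I*√2/10153585737 ≈ 83722.0 + 2.2285e-9*I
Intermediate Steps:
V(O) = 16*I*√2 (V(O) = 2*√(-117 - 11) = 2*√(-128) = 2*(8*I*√2) = 16*I*√2)
(1/(((-30360 - V(136)) - 1*31503) - 38902) + (-175 + 244)²) + 281² = (1/(((-30360 - 16*I*√2) - 1*31503) - 38902) + (-175 + 244)²) + 281² = (1/(((-30360 - 16*I*√2) - 31503) - 38902) + 69²) + 78961 = (1/((-61863 - 16*I*√2) - 38902) + 4761) + 78961 = (1/(-100765 - 16*I*√2) + 4761) + 78961 = (4761 + 1/(-100765 - 16*I*√2)) + 78961 = 83722 + 1/(-100765 - 16*I*√2)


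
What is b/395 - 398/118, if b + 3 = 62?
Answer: -75124/23305 ≈ -3.2235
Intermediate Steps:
b = 59 (b = -3 + 62 = 59)
b/395 - 398/118 = 59/395 - 398/118 = 59*(1/395) - 398*1/118 = 59/395 - 199/59 = -75124/23305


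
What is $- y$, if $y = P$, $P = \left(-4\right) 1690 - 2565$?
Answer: $9325$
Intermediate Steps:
$P = -9325$ ($P = -6760 - 2565 = -9325$)
$y = -9325$
$- y = \left(-1\right) \left(-9325\right) = 9325$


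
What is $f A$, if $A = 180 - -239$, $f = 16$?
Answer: $6704$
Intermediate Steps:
$A = 419$ ($A = 180 + 239 = 419$)
$f A = 16 \cdot 419 = 6704$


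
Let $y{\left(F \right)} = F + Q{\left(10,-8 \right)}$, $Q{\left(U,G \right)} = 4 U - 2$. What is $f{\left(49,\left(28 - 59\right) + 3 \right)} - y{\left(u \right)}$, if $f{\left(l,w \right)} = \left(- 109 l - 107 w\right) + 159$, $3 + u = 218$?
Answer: $-2439$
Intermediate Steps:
$u = 215$ ($u = -3 + 218 = 215$)
$Q{\left(U,G \right)} = -2 + 4 U$
$f{\left(l,w \right)} = 159 - 109 l - 107 w$
$y{\left(F \right)} = 38 + F$ ($y{\left(F \right)} = F + \left(-2 + 4 \cdot 10\right) = F + \left(-2 + 40\right) = F + 38 = 38 + F$)
$f{\left(49,\left(28 - 59\right) + 3 \right)} - y{\left(u \right)} = \left(159 - 5341 - 107 \left(\left(28 - 59\right) + 3\right)\right) - \left(38 + 215\right) = \left(159 - 5341 - 107 \left(-31 + 3\right)\right) - 253 = \left(159 - 5341 - -2996\right) - 253 = \left(159 - 5341 + 2996\right) - 253 = -2186 - 253 = -2439$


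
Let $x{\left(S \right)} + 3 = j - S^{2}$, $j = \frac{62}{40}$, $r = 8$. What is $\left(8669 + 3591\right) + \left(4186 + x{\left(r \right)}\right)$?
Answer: $\frac{327611}{20} \approx 16381.0$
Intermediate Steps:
$j = \frac{31}{20}$ ($j = 62 \cdot \frac{1}{40} = \frac{31}{20} \approx 1.55$)
$x{\left(S \right)} = - \frac{29}{20} - S^{2}$ ($x{\left(S \right)} = -3 - \left(- \frac{31}{20} + S^{2}\right) = - \frac{29}{20} - S^{2}$)
$\left(8669 + 3591\right) + \left(4186 + x{\left(r \right)}\right) = \left(8669 + 3591\right) + \left(4186 - \frac{1309}{20}\right) = 12260 + \left(4186 - \frac{1309}{20}\right) = 12260 + \frac{82411}{20} = \frac{327611}{20}$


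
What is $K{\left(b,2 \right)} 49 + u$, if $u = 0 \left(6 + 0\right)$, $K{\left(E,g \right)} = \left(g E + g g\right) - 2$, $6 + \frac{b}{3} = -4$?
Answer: $-2842$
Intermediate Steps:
$b = -30$ ($b = -18 + 3 \left(-4\right) = -18 - 12 = -30$)
$K{\left(E,g \right)} = -2 + g^{2} + E g$ ($K{\left(E,g \right)} = \left(E g + g^{2}\right) - 2 = \left(g^{2} + E g\right) - 2 = -2 + g^{2} + E g$)
$u = 0$ ($u = 0 \cdot 6 = 0$)
$K{\left(b,2 \right)} 49 + u = \left(-2 + 2^{2} - 60\right) 49 + 0 = \left(-2 + 4 - 60\right) 49 + 0 = \left(-58\right) 49 + 0 = -2842 + 0 = -2842$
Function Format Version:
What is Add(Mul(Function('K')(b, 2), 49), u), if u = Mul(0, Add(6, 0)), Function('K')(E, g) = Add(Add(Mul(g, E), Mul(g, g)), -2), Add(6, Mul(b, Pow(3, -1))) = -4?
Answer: -2842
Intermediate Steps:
b = -30 (b = Add(-18, Mul(3, -4)) = Add(-18, -12) = -30)
Function('K')(E, g) = Add(-2, Pow(g, 2), Mul(E, g)) (Function('K')(E, g) = Add(Add(Mul(E, g), Pow(g, 2)), -2) = Add(Add(Pow(g, 2), Mul(E, g)), -2) = Add(-2, Pow(g, 2), Mul(E, g)))
u = 0 (u = Mul(0, 6) = 0)
Add(Mul(Function('K')(b, 2), 49), u) = Add(Mul(Add(-2, Pow(2, 2), Mul(-30, 2)), 49), 0) = Add(Mul(Add(-2, 4, -60), 49), 0) = Add(Mul(-58, 49), 0) = Add(-2842, 0) = -2842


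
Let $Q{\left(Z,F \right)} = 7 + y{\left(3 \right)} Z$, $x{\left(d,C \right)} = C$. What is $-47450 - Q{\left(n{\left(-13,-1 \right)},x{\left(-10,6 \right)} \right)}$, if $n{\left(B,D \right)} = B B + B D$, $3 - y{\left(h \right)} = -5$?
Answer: $-48913$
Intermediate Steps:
$y{\left(h \right)} = 8$ ($y{\left(h \right)} = 3 - -5 = 3 + 5 = 8$)
$n{\left(B,D \right)} = B^{2} + B D$
$Q{\left(Z,F \right)} = 7 + 8 Z$
$-47450 - Q{\left(n{\left(-13,-1 \right)},x{\left(-10,6 \right)} \right)} = -47450 - \left(7 + 8 \left(- 13 \left(-13 - 1\right)\right)\right) = -47450 - \left(7 + 8 \left(\left(-13\right) \left(-14\right)\right)\right) = -47450 - \left(7 + 8 \cdot 182\right) = -47450 - \left(7 + 1456\right) = -47450 - 1463 = -48913$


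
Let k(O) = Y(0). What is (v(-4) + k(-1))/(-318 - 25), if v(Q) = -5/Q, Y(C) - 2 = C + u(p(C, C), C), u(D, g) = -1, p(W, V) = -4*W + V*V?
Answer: -9/1372 ≈ -0.0065598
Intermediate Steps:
p(W, V) = V² - 4*W (p(W, V) = -4*W + V² = V² - 4*W)
Y(C) = 1 + C (Y(C) = 2 + (C - 1) = 2 + (-1 + C) = 1 + C)
k(O) = 1 (k(O) = 1 + 0 = 1)
(v(-4) + k(-1))/(-318 - 25) = (-5/(-4) + 1)/(-318 - 25) = (-5*(-¼) + 1)/(-343) = (5/4 + 1)*(-1/343) = (9/4)*(-1/343) = -9/1372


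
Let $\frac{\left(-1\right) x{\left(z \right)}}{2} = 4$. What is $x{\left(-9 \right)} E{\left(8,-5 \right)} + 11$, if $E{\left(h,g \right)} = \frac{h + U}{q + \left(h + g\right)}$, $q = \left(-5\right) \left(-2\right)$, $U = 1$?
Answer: $\frac{71}{13} \approx 5.4615$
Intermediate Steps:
$q = 10$
$x{\left(z \right)} = -8$ ($x{\left(z \right)} = \left(-2\right) 4 = -8$)
$E{\left(h,g \right)} = \frac{1 + h}{10 + g + h}$ ($E{\left(h,g \right)} = \frac{h + 1}{10 + \left(h + g\right)} = \frac{1 + h}{10 + \left(g + h\right)} = \frac{1 + h}{10 + g + h}$)
$x{\left(-9 \right)} E{\left(8,-5 \right)} + 11 = - 8 \frac{1 + 8}{10 - 5 + 8} + 11 = - 8 \cdot \frac{1}{13} \cdot 9 + 11 = \left(-8\right) \frac{9}{13} + 11 = - \frac{72}{13} + 11 = \frac{71}{13}$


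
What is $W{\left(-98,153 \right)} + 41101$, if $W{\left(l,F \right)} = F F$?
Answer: $64510$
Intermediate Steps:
$W{\left(l,F \right)} = F^{2}$
$W{\left(-98,153 \right)} + 41101 = 153^{2} + 41101 = 23409 + 41101 = 64510$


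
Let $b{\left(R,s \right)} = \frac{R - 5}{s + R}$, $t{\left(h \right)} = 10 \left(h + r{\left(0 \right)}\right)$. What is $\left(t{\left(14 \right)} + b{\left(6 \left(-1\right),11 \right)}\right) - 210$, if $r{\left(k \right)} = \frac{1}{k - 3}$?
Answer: $- \frac{1133}{15} \approx -75.533$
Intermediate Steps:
$r{\left(k \right)} = \frac{1}{-3 + k}$
$t{\left(h \right)} = - \frac{10}{3} + 10 h$ ($t{\left(h \right)} = 10 \left(h + \frac{1}{-3 + 0}\right) = 10 \left(h + \frac{1}{-3}\right) = 10 \left(h - \frac{1}{3}\right) = 10 \left(- \frac{1}{3} + h\right) = - \frac{10}{3} + 10 h$)
$b{\left(R,s \right)} = \frac{-5 + R}{R + s}$
$\left(t{\left(14 \right)} + b{\left(6 \left(-1\right),11 \right)}\right) - 210 = \left(\left(- \frac{10}{3} + 10 \cdot 14\right) + \frac{-5 + 6 \left(-1\right)}{6 \left(-1\right) + 11}\right) - 210 = \left(\left(- \frac{10}{3} + 140\right) + \frac{-5 - 6}{-6 + 11}\right) - 210 = \left(\frac{410}{3} + \frac{1}{5} \left(-11\right)\right) - 210 = \left(\frac{410}{3} - \frac{11}{5}\right) - 210 = \frac{2017}{15} - 210 = - \frac{1133}{15}$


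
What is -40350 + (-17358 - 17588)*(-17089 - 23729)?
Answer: 1426385478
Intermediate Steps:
-40350 + (-17358 - 17588)*(-17089 - 23729) = -40350 - 34946*(-40818) = -40350 + 1426425828 = 1426385478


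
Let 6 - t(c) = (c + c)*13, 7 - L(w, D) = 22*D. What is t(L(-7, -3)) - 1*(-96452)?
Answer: 94560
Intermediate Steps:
L(w, D) = 7 - 22*D
t(c) = 6 - 26*c (t(c) = 6 - (c + c)*13 = 6 - 2*c*13 = 6 - 26*c)
t(L(-7, -3)) - 1*(-96452) = (6 - 26*(7 - 22*(-3))) - 1*(-96452) = (6 - 26*(7 + 66)) + 96452 = (6 - 26*73) + 96452 = (6 - 1898) + 96452 = -1892 + 96452 = 94560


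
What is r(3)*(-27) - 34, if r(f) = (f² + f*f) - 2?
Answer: -466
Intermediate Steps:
r(f) = -2 + 2*f² (r(f) = (f² + f²) - 2 = 2*f² - 2 = -2 + 2*f²)
r(3)*(-27) - 34 = (-2 + 2*3²)*(-27) - 34 = (-2 + 2*9)*(-27) - 34 = (-2 + 18)*(-27) - 34 = 16*(-27) - 34 = -432 - 34 = -466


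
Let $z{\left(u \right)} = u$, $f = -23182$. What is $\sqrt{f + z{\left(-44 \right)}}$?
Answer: $7 i \sqrt{474} \approx 152.4 i$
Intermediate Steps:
$\sqrt{f + z{\left(-44 \right)}} = \sqrt{-23182 - 44} = \sqrt{-23226} = 7 i \sqrt{474}$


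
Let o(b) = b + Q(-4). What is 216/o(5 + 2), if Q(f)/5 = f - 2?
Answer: -216/23 ≈ -9.3913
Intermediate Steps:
Q(f) = -10 + 5*f (Q(f) = 5*(f - 2) = 5*(-2 + f) = -10 + 5*f)
o(b) = -30 + b (o(b) = b + (-10 + 5*(-4)) = b + (-10 - 20) = b - 30 = -30 + b)
216/o(5 + 2) = 216/(-30 + (5 + 2)) = 216/(-30 + 7) = 216/(-23) = 216*(-1/23) = -216/23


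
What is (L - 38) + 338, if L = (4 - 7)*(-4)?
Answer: 312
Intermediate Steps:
L = 12 (L = -3*(-4) = 12)
(L - 38) + 338 = (12 - 38) + 338 = -26 + 338 = 312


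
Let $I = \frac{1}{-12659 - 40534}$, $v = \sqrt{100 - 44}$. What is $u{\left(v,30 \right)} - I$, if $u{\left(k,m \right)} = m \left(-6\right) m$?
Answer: $- \frac{287242199}{53193} \approx -5400.0$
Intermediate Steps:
$v = 2 \sqrt{14}$ ($v = \sqrt{56} = 2 \sqrt{14} \approx 7.4833$)
$u{\left(k,m \right)} = - 6 m^{2}$ ($u{\left(k,m \right)} = - 6 m m = - 6 m^{2}$)
$I = - \frac{1}{53193}$ ($I = \frac{1}{-53193} = - \frac{1}{53193} \approx -1.8799 \cdot 10^{-5}$)
$u{\left(v,30 \right)} - I = - 6 \cdot 30^{2} - - \frac{1}{53193} = \left(-6\right) 900 + \frac{1}{53193} = -5400 + \frac{1}{53193} = - \frac{287242199}{53193}$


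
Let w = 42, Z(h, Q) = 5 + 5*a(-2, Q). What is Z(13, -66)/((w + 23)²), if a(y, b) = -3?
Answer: -2/845 ≈ -0.0023669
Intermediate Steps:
Z(h, Q) = -10 (Z(h, Q) = 5 + 5*(-3) = 5 - 15 = -10)
Z(13, -66)/((w + 23)²) = -10/(42 + 23)² = -10/(65²) = -10/4225 = -10*1/4225 = -2/845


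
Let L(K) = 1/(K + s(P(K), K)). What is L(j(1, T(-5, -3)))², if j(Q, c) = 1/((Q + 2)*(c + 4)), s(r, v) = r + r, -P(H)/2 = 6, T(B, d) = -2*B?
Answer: 1764/1014049 ≈ 0.0017396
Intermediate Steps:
P(H) = -12 (P(H) = -2*6 = -12)
s(r, v) = 2*r
j(Q, c) = 1/((2 + Q)*(4 + c))
L(K) = 1/(-24 + K) (L(K) = 1/(K + 2*(-12)) = 1/(K - 24) = 1/(-24 + K))
L(j(1, T(-5, -3)))² = (1/(-24 + 1/(8 + 2*(-2*(-5)) + 4*1 + 1*(-2*(-5)))))² = (1/(-24 + 1/(8 + 2*10 + 4 + 1*10)))² = (1/(-24 + 1/(8 + 20 + 4 + 10)))² = (1/(-24 + 1/42))² = (1/(-1007/42))² = (-42/1007)² = 1764/1014049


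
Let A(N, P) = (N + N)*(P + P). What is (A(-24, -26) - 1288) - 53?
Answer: 1155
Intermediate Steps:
A(N, P) = 4*N*P (A(N, P) = (2*N)*(2*P) = 4*N*P)
(A(-24, -26) - 1288) - 53 = (4*(-24)*(-26) - 1288) - 53 = (2496 - 1288) - 53 = 1208 - 53 = 1155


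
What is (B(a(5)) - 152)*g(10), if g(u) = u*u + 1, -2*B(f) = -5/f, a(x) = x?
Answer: -30603/2 ≈ -15302.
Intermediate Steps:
B(f) = 5/(2*f) (B(f) = -(-5)/(2*f) = 5/(2*f))
g(u) = 1 + u² (g(u) = u² + 1 = 1 + u²)
(B(a(5)) - 152)*g(10) = ((5/2)/5 - 152)*(1 + 10²) = ((5/2)*(⅕) - 152)*(1 + 100) = (½ - 152)*101 = -303/2*101 = -30603/2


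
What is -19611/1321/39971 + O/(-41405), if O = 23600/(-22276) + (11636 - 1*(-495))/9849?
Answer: -494900970783244/1317736523101166805 ≈ -0.00037557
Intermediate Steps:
O = 1349777/7835583 (O = 23600*(-1/22276) + (11636 + 495)*(1/9849) = -5900/5569 + 12131*(1/9849) = -5900/5569 + 1733/1407 = 1349777/7835583 ≈ 0.17226)
-19611/1321/39971 + O/(-41405) = -19611/1321/39971 + (1349777/7835583)/(-41405) = -19611*1/1321*(1/39971) + (1349777/7835583)*(-1/41405) = -19611/1321*1/39971 - 103829/24956331855 = -19611/52801691 - 103829/24956331855 = -494900970783244/1317736523101166805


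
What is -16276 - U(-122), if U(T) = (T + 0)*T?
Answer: -31160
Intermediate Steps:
U(T) = T² (U(T) = T*T = T²)
-16276 - U(-122) = -16276 - 1*(-122)² = -16276 - 1*14884 = -16276 - 14884 = -31160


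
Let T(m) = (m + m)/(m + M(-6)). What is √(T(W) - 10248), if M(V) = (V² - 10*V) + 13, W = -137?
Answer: I*√2006690/14 ≈ 101.18*I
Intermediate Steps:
M(V) = 13 + V² - 10*V
T(m) = 2*m/(109 + m) (T(m) = (m + m)/(m + (13 + (-6)² - 10*(-6))) = (2*m)/(m + (13 + 36 + 60)) = (2*m)/(m + 109) = (2*m)/(109 + m) = 2*m/(109 + m))
√(T(W) - 10248) = √(2*(-137)/(109 - 137) - 10248) = √(2*(-137)/(-28) - 10248) = √(2*(-137)*(-1/28) - 10248) = √(137/14 - 10248) = √(-143335/14) = I*√2006690/14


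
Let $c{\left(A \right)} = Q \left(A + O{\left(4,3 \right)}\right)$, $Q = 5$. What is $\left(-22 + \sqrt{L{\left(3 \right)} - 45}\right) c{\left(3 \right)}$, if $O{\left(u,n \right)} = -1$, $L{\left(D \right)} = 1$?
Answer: $-220 + 20 i \sqrt{11} \approx -220.0 + 66.333 i$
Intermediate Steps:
$c{\left(A \right)} = -5 + 5 A$ ($c{\left(A \right)} = 5 \left(A - 1\right) = 5 \left(-1 + A\right) = -5 + 5 A$)
$\left(-22 + \sqrt{L{\left(3 \right)} - 45}\right) c{\left(3 \right)} = \left(-22 + \sqrt{1 - 45}\right) \left(-5 + 5 \cdot 3\right) = \left(-22 + \sqrt{-44}\right) \left(-5 + 15\right) = \left(-22 + 2 i \sqrt{11}\right) 10 = -220 + 20 i \sqrt{11}$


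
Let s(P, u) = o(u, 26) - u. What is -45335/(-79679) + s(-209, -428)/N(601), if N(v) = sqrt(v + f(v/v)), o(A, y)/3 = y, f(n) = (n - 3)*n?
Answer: 45335/79679 + 506*sqrt(599)/599 ≈ 21.244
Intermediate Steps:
f(n) = n*(-3 + n) (f(n) = (-3 + n)*n = n*(-3 + n))
o(A, y) = 3*y
N(v) = sqrt(-2 + v) (N(v) = sqrt(v + (v/v)*(-3 + v/v)) = sqrt(v + 1*(-3 + 1)) = sqrt(v + 1*(-2)) = sqrt(v - 2) = sqrt(-2 + v))
s(P, u) = 78 - u (s(P, u) = 3*26 - u = 78 - u)
-45335/(-79679) + s(-209, -428)/N(601) = -45335/(-79679) + (78 - 1*(-428))/(sqrt(-2 + 601)) = -45335*(-1/79679) + (78 + 428)/(sqrt(599)) = 45335/79679 + 506*(sqrt(599)/599) = 45335/79679 + 506*sqrt(599)/599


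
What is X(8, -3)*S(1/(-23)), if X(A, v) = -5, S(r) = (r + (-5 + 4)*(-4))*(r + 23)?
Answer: -240240/529 ≈ -454.14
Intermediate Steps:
S(r) = (4 + r)*(23 + r) (S(r) = (r - 1*(-4))*(23 + r) = (r + 4)*(23 + r) = (4 + r)*(23 + r))
X(8, -3)*S(1/(-23)) = -5*(92 + (1/(-23))**2 + 27/(-23)) = -5*(92 + (-1/23)**2 + 27*(-1/23)) = -5*(92 + 1/529 - 27/23) = -5*48048/529 = -240240/529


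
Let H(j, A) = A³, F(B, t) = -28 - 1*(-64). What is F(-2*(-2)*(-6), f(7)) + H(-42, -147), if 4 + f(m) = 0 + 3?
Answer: -3176487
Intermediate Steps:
f(m) = -1 (f(m) = -4 + (0 + 3) = -4 + 3 = -1)
F(B, t) = 36 (F(B, t) = -28 + 64 = 36)
F(-2*(-2)*(-6), f(7)) + H(-42, -147) = 36 + (-147)³ = 36 - 3176523 = -3176487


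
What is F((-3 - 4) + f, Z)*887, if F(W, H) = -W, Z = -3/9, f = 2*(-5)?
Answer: 15079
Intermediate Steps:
f = -10
Z = -⅓ (Z = -3*⅑ = -⅓ ≈ -0.33333)
F((-3 - 4) + f, Z)*887 = -((-3 - 4) - 10)*887 = -(-7 - 10)*887 = -1*(-17)*887 = 17*887 = 15079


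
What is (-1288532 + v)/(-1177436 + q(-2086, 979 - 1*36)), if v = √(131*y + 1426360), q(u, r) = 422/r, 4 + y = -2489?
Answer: 607542838/555160863 - 943*√1099777/1110321726 ≈ 1.0935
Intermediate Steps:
y = -2493 (y = -4 - 2489 = -2493)
v = √1099777 (v = √(131*(-2493) + 1426360) = √(-326583 + 1426360) = √1099777 ≈ 1048.7)
(-1288532 + v)/(-1177436 + q(-2086, 979 - 1*36)) = (-1288532 + √1099777)/(-1177436 + 422/(979 - 1*36)) = (-1288532 + √1099777)/(-1177436 + 422/(979 - 36)) = (-1288532 + √1099777)/(-1177436 + 422/943) = (-1288532 + √1099777)/(-1110321726/943) = (-1288532 + √1099777)*(-943/1110321726) = 607542838/555160863 - 943*√1099777/1110321726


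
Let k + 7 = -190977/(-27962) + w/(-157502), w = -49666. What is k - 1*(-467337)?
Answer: 1029092966466533/2202035462 ≈ 4.6734e+5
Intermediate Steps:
k = 319761839/2202035462 (k = -7 + (-190977/(-27962) - 49666/(-157502)) = -7 + (-190977*(-1/27962) - 49666*(-1/157502)) = -7 + (190977/27962 + 24833/78751) = -7 + 15734010073/2202035462 = 319761839/2202035462 ≈ 0.14521)
k - 1*(-467337) = 319761839/2202035462 - 1*(-467337) = 319761839/2202035462 + 467337 = 1029092966466533/2202035462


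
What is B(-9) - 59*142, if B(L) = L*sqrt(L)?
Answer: -8378 - 27*I ≈ -8378.0 - 27.0*I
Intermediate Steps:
B(L) = L**(3/2)
B(-9) - 59*142 = (-9)**(3/2) - 59*142 = -27*I - 8378 = -8378 - 27*I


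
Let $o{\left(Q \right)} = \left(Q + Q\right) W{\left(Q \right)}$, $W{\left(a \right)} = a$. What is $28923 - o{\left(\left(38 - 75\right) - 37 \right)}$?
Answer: $17971$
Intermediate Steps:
$o{\left(Q \right)} = 2 Q^{2}$ ($o{\left(Q \right)} = \left(Q + Q\right) Q = 2 Q Q = 2 Q^{2}$)
$28923 - o{\left(\left(38 - 75\right) - 37 \right)} = 28923 - 2 \left(\left(38 - 75\right) - 37\right)^{2} = 28923 - 2 \left(-37 - 37\right)^{2} = 28923 - 2 \left(-74\right)^{2} = 28923 - 2 \cdot 5476 = 28923 - 10952 = 17971$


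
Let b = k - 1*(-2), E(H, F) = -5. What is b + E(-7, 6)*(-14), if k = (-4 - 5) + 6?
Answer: 69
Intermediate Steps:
k = -3 (k = -9 + 6 = -3)
b = -1 (b = -3 - 1*(-2) = -3 + 2 = -1)
b + E(-7, 6)*(-14) = -1 - 5*(-14) = -1 + 70 = 69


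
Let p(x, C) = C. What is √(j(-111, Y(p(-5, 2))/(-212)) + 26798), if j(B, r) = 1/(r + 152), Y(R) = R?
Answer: 2*√1738951595481/16111 ≈ 163.70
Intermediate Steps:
j(B, r) = 1/(152 + r)
√(j(-111, Y(p(-5, 2))/(-212)) + 26798) = √(1/(152 + 2/(-212)) + 26798) = √(1/(152 + 2*(-1/212)) + 26798) = √(1/(152 - 1/106) + 26798) = √(1/(16111/106) + 26798) = √(106/16111 + 26798) = √(431742684/16111) = 2*√1738951595481/16111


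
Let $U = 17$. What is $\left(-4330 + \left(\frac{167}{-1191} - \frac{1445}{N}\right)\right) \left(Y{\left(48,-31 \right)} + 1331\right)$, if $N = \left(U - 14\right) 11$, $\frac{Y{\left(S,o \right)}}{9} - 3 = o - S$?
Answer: $- \frac{12358310768}{4367} \approx -2.8299 \cdot 10^{6}$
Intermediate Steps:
$Y{\left(S,o \right)} = 27 - 9 S + 9 o$ ($Y{\left(S,o \right)} = 27 + 9 \left(o - S\right) = 27 - \left(- 9 o + 9 S\right) = 27 - 9 S + 9 o$)
$N = 33$ ($N = \left(17 - 14\right) 11 = 3 \cdot 11 = 33$)
$\left(-4330 + \left(\frac{167}{-1191} - \frac{1445}{N}\right)\right) \left(Y{\left(48,-31 \right)} + 1331\right) = \left(-4330 + \left(\frac{167}{-1191} - \frac{1445}{33}\right)\right) \left(\left(27 - 432 + 9 \left(-31\right)\right) + 1331\right) = \left(-4330 + \left(167 \left(- \frac{1}{1191}\right) - \frac{1445}{33}\right)\right) \left(\left(27 - 432 - 279\right) + 1331\right) = \left(-4330 - \frac{191834}{4367}\right) \left(-684 + 1331\right) = \left(-4330 - \frac{191834}{4367}\right) 647 = \left(- \frac{19100944}{4367}\right) 647 = - \frac{12358310768}{4367}$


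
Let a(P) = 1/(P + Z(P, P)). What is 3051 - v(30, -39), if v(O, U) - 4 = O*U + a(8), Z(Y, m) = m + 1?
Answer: 71688/17 ≈ 4216.9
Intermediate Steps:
Z(Y, m) = 1 + m
a(P) = 1/(1 + 2*P) (a(P) = 1/(P + (1 + P)) = 1/(1 + 2*P))
v(O, U) = 69/17 + O*U (v(O, U) = 4 + (O*U + 1/(1 + 2*8)) = 4 + (O*U + 1/(1 + 16)) = 4 + (O*U + 1/17) = 4 + (1/17 + O*U) = 69/17 + O*U)
3051 - v(30, -39) = 3051 - (69/17 + 30*(-39)) = 3051 - (69/17 - 1170) = 3051 - 1*(-19821/17) = 3051 + 19821/17 = 71688/17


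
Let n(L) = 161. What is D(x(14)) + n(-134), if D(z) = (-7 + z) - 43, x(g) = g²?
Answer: 307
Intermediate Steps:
D(z) = -50 + z
D(x(14)) + n(-134) = (-50 + 14²) + 161 = (-50 + 196) + 161 = 146 + 161 = 307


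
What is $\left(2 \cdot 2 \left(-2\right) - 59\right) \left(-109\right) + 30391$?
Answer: $37694$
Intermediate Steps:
$\left(2 \cdot 2 \left(-2\right) - 59\right) \left(-109\right) + 30391 = \left(4 \left(-2\right) - 59\right) \left(-109\right) + 30391 = \left(-8 - 59\right) \left(-109\right) + 30391 = \left(-67\right) \left(-109\right) + 30391 = 7303 + 30391 = 37694$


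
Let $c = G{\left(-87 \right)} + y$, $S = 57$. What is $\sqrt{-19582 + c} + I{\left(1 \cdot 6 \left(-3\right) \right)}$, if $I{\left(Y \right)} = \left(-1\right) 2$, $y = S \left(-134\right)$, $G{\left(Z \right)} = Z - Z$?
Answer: $-2 + 2 i \sqrt{6805} \approx -2.0 + 164.98 i$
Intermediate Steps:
$G{\left(Z \right)} = 0$
$y = -7638$ ($y = 57 \left(-134\right) = -7638$)
$c = -7638$ ($c = 0 - 7638 = -7638$)
$I{\left(Y \right)} = -2$
$\sqrt{-19582 + c} + I{\left(1 \cdot 6 \left(-3\right) \right)} = \sqrt{-19582 - 7638} - 2 = \sqrt{-27220} - 2 = 2 i \sqrt{6805} - 2 = -2 + 2 i \sqrt{6805}$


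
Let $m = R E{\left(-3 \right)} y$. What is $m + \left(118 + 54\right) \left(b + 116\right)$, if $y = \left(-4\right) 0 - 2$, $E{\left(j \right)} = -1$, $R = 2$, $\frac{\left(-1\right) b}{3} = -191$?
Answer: $118512$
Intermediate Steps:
$b = 573$ ($b = \left(-3\right) \left(-191\right) = 573$)
$y = -2$ ($y = 0 - 2 = -2$)
$m = 4$ ($m = 2 \left(-1\right) \left(-2\right) = \left(-2\right) \left(-2\right) = 4$)
$m + \left(118 + 54\right) \left(b + 116\right) = 4 + \left(118 + 54\right) \left(573 + 116\right) = 4 + 172 \cdot 689 = 4 + 118508 = 118512$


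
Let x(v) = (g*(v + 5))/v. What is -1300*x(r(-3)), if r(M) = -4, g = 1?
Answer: 325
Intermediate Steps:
x(v) = (5 + v)/v (x(v) = (1*(v + 5))/v = (1*(5 + v))/v = (5 + v)/v)
-1300*x(r(-3)) = -1300*(5 - 4)/(-4) = -(-325) = -1300*(-¼) = 325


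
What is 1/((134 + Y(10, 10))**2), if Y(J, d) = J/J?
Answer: 1/18225 ≈ 5.4870e-5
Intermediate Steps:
Y(J, d) = 1
1/((134 + Y(10, 10))**2) = 1/((134 + 1)**2) = 1/(135**2) = 1/18225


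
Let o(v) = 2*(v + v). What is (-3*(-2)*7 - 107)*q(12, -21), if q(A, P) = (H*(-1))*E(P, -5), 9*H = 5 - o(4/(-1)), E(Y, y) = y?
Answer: -2275/3 ≈ -758.33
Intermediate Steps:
o(v) = 4*v (o(v) = 2*(2*v) = 4*v)
H = 7/3 (H = (5 - 4*4/(-1))/9 = (5 - 4*4*(-1))/9 = (5 - 4*(-4))/9 = (5 - 1*(-16))/9 = (5 + 16)/9 = (⅑)*21 = 7/3 ≈ 2.3333)
q(A, P) = 35/3 (q(A, P) = ((7/3)*(-1))*(-5) = -7/3*(-5) = 35/3)
(-3*(-2)*7 - 107)*q(12, -21) = (-3*(-2)*7 - 107)*(35/3) = (6*7 - 107)*(35/3) = (42 - 107)*(35/3) = -65*35/3 = -2275/3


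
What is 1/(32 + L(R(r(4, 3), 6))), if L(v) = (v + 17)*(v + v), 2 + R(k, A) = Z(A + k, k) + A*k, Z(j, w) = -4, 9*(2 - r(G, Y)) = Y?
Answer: 1/200 ≈ 0.0050000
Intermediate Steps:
r(G, Y) = 2 - Y/9
R(k, A) = -6 + A*k (R(k, A) = -2 + (-4 + A*k) = -6 + A*k)
L(v) = 2*v*(17 + v) (L(v) = (17 + v)*(2*v) = 2*v*(17 + v))
1/(32 + L(R(r(4, 3), 6))) = 1/(32 + 2*(-6 + 6*(2 - 1/9*3))*(17 + (-6 + 6*(2 - 1/9*3)))) = 1/(32 + 2*(-6 + 6*(2 - 1/3))*(17 + (-6 + 6*(2 - 1/3)))) = 1/(32 + 2*(-6 + 6*(5/3))*(17 + (-6 + 6*(5/3)))) = 1/(32 + 2*(-6 + 10)*(17 + (-6 + 10))) = 1/(32 + 2*4*(17 + 4)) = 1/(32 + 2*4*21) = 1/(32 + 168) = 1/200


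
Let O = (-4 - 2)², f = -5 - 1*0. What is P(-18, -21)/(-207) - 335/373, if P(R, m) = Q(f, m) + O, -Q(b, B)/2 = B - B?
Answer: -9197/8579 ≈ -1.0720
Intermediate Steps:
f = -5 (f = -5 + 0 = -5)
Q(b, B) = 0 (Q(b, B) = -2*(B - B) = -2*0 = 0)
O = 36 (O = (-6)² = 36)
P(R, m) = 36 (P(R, m) = 0 + 36 = 36)
P(-18, -21)/(-207) - 335/373 = 36/(-207) - 335/373 = 36*(-1/207) - 335*1/373 = -4/23 - 335/373 = -9197/8579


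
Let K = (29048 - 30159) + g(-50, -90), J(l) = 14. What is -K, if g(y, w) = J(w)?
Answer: 1097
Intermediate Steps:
g(y, w) = 14
K = -1097 (K = (29048 - 30159) + 14 = -1111 + 14 = -1097)
-K = -1*(-1097) = 1097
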